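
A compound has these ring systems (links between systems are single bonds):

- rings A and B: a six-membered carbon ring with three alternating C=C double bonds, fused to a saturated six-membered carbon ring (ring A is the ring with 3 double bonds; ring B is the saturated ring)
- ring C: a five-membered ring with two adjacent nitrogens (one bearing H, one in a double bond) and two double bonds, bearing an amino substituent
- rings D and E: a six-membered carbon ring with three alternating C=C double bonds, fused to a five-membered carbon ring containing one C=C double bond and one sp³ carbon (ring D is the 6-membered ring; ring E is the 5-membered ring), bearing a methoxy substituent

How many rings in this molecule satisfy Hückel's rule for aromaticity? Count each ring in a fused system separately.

3

Ring A has a continuous p-orbital overlap around the ring; 3 ring double bonds give 6 π electrons. Since 6 = 4n+2 (n=1), ring A is aromatic (benzene ring).
Ring B has four sp³ carbons, so it is not fully conjugated — not aromatic (cyclohexane ring).
Ring C is planar and fully conjugated; 2 ring double bonds (4 π electrons) plus a heteroatom lone pair (2) give 6 π electrons. Since 6 = 4n+2 (n=1), ring C is aromatic (pyrazole).
Ring D is planar and fully conjugated; 3 ring double bonds give 6 π electrons. Since 6 = 4n+2 (n=1), ring D is aromatic (benzene ring).
Ring E has one sp³ carbon, so it is not fully conjugated — not aromatic (cyclopentene ring).
Aromatic: A, C, D. Total: 3.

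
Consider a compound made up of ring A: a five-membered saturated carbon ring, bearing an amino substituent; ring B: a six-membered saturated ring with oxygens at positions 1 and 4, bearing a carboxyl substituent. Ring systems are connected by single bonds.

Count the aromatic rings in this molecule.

Ring A has only sp³ atoms, so it is not fully conjugated — not aromatic (cyclopentane).
Ring B has only sp³ atoms, so it is not fully conjugated — not aromatic (1,4-dioxane).
No ring is aromatic. Total: 0.

0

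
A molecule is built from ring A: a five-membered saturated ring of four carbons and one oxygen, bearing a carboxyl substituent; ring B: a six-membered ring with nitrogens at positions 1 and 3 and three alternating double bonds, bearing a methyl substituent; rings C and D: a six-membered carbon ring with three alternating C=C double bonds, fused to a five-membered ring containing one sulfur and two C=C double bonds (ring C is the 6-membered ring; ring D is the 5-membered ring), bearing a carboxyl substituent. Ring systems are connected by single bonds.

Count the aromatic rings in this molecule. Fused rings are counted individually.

3

Ring A has only sp³ atoms, so it is not fully conjugated — not aromatic (tetrahydrofuran).
Ring B has a continuous p-orbital overlap around the ring; 3 ring double bonds give 6 π electrons. That satisfies 4n+2 with n=1, so ring B is aromatic (pyrimidine).
Rings C and D form a fused bicyclic system (with one sulfur) with 9 sp² atoms and 10 π electrons from ring double bonds plus a heteroatom lone pair. 10 = 4(2)+2, so the system is aromatic and both rings count as aromatic (benzothiophene).
Aromatic: B, C, D. Total: 3.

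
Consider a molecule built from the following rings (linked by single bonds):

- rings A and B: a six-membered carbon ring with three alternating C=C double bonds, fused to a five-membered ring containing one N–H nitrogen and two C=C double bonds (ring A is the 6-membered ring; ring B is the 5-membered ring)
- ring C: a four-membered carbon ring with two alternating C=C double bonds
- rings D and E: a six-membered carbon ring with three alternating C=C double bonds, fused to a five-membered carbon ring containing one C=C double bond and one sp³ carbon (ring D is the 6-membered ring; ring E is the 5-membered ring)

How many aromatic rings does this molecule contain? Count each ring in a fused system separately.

3

Rings A and B form a fused bicyclic system (with one N–H) with 9 sp² atoms and 10 π electrons from ring double bonds plus a heteroatom lone pair. 10 = 4(2)+2, so the system is aromatic and both rings count as aromatic (indole).
Ring C has only sp² ring atoms; a planar conformation would have a fully conjugated π system of 4 electrons. But 4 = 4(1), which is 4n not 4n+2, so ring C is not aromatic (cyclobutadiene) — cyclobutadiene is antiaromatic and distorts to a rectangle.
Ring D is planar and fully conjugated; 3 ring double bonds give 6 π electrons. 6 = 4(1)+2, so ring D is aromatic (benzene ring).
Ring E has one sp³ carbon, so it is not fully conjugated — not aromatic (cyclopentene ring).
Aromatic: A, B, D. Total: 3.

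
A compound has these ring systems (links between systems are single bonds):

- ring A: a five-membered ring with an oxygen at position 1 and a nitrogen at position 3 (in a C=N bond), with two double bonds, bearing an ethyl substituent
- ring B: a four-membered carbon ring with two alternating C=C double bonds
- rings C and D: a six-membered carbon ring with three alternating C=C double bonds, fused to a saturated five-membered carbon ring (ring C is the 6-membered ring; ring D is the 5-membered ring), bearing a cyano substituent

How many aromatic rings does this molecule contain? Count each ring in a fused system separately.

2

Ring A is fully conjugated (every ring atom contributes a p orbital); 2 ring double bonds (4 π electrons) plus a heteroatom lone pair (2) give 6 π electrons. Since 6 = 4n+2 (n=1), ring A is aromatic (oxazole).
Ring B has only sp² ring atoms; a planar conformation would have a fully conjugated π system of 4 electrons. But 4 = 4(1), which is 4n not 4n+2, so ring B is not aromatic (cyclobutadiene) — cyclobutadiene is antiaromatic and distorts to a rectangle.
Ring C has a continuous p-orbital overlap around the ring; 3 ring double bonds give 6 π electrons. Since 6 = 4n+2 (n=1), ring C is aromatic (benzene ring).
Ring D has three sp³ carbons, so it is not fully conjugated — not aromatic (cyclopentane ring).
Aromatic: A, C. Total: 2.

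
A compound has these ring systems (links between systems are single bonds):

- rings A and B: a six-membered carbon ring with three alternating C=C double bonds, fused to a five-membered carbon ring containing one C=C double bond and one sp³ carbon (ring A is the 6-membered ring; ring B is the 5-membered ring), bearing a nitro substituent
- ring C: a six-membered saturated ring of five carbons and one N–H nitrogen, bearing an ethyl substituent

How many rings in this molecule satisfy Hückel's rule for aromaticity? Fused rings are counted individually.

1

Ring A has a continuous p-orbital overlap around the ring; 3 ring double bonds give 6 π electrons. 6 = 4(1)+2, so ring A is aromatic (benzene ring).
Ring B has one sp³ carbon, so it is not fully conjugated — not aromatic (cyclopentene ring).
Ring C has only sp³ atoms, so it is not fully conjugated — not aromatic (piperidine).
Aromatic: A. Total: 1.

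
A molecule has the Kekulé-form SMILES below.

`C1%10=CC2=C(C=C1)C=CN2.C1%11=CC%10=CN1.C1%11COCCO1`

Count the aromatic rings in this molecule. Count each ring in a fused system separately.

3

The SMILES encodes a six-membered carbon ring with three alternating C=C double bonds, fused to a five-membered ring containing one N–H nitrogen and two C=C double bonds; a five-membered ring of four carbons and one nitrogen bearing a hydrogen, with two C=C double bonds; a six-membered saturated ring with oxygens at positions 1 and 4.
The fused 6/5-membered bicyclic (with one N–H) is a single π system with 9 sp² atoms and 10 π electrons from ring double bonds plus a heteroatom lone pair. 10 = 4(2)+2, so the system is aromatic and both rings count as aromatic (indole).
The 5-membered ring with one N–H is planar and fully conjugated; 2 ring double bonds (4 π electrons) plus a heteroatom lone pair (2) give 6 π electrons. Since 6 = 4n+2 (n=1), it is aromatic (pyrrole).
The 6-membered ring with two oxygens (1,4) has only sp³ atoms, so it is not fully conjugated — not aromatic (1,4-dioxane).
3 of the 4 rings are aromatic. Total: 3.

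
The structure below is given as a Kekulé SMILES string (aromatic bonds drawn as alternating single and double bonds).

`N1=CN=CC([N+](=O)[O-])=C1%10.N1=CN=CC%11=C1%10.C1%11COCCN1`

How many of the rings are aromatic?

The SMILES encodes a six-membered ring with nitrogens at positions 1 and 3 and three alternating double bonds; a six-membered ring with nitrogens at positions 1 and 3 and three alternating double bonds; a six-membered saturated ring with an oxygen and an N–H nitrogen at positions 1 and 4.
The 6-membered ring with two nitrogens (1,3) has a continuous p-orbital overlap around the ring; 3 ring double bonds give 6 π electrons. That satisfies 4n+2 with n=1, so it is aromatic (pyrimidine).
The second 6-membered ring with two nitrogens (1,3) is fully conjugated (every ring atom contributes a p orbital); 3 ring double bonds give 6 π electrons. Since 6 = 4n+2 (n=1), it is aromatic (pyrimidine).
The 6-membered ring with one oxygen and one N–H (1,4) has only sp³ atoms, so it is not fully conjugated — not aromatic (morpholine).
2 of the 3 rings are aromatic. Total: 2.

2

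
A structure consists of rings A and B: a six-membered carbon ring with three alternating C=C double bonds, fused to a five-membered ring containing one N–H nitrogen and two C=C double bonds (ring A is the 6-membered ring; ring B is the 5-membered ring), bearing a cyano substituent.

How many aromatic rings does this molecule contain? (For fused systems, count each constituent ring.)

Rings A and B form a fused bicyclic system (with one N–H) with 9 sp² atoms and 10 π electrons from ring double bonds plus a heteroatom lone pair. 10 = 4(2)+2, so the system is aromatic and both rings count as aromatic (indole).
Aromatic: A, B. Total: 2.

2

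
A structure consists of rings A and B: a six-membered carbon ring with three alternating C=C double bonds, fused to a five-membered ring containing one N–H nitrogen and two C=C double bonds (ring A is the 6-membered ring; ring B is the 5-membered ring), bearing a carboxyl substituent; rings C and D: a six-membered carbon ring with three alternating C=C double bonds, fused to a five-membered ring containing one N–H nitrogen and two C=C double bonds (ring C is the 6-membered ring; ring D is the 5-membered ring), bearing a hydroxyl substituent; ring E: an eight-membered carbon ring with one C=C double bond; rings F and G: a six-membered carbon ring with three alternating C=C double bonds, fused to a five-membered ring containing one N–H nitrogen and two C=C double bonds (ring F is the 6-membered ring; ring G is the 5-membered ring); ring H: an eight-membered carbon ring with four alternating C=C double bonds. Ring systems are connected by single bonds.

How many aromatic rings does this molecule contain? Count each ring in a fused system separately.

Rings A and B form a fused bicyclic system (with one N–H) with 9 sp² atoms and 10 π electrons from ring double bonds plus a heteroatom lone pair. 10 = 4(2)+2, so the system is aromatic and both rings count as aromatic (indole).
Rings C and D form a fused bicyclic system (with one N–H) with 9 sp² atoms and 10 π electrons from ring double bonds plus a heteroatom lone pair. 10 = 4(2)+2, so the system is aromatic and both rings count as aromatic (indole).
Ring E has six sp³ carbons, so it is not fully conjugated — not aromatic (cyclooctene).
Rings F and G form a fused bicyclic system (with one N–H) with 9 sp² atoms and 10 π electrons from ring double bonds plus a heteroatom lone pair. 10 = 4(2)+2, so the system is aromatic and both rings count as aromatic (indole).
Ring H has only sp² ring atoms; a planar conformation would have a fully conjugated π system of 8 electrons. But 8 = 4(2), which is 4n not 4n+2, so ring H is not aromatic (cyclooctatetraene) — cyclooctatetraene distorts into a non-planar tub to avoid antiaromaticity.
Aromatic: A, B, C, D, F, G. Total: 6.

6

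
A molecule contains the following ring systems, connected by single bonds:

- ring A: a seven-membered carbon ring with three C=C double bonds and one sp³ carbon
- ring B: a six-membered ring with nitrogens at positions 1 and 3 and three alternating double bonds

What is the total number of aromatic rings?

Ring A has one sp³ carbon, so it is not fully conjugated — not aromatic (cycloheptatriene).
Ring B is fully conjugated (every ring atom contributes a p orbital); 3 ring double bonds give 6 π electrons. 6 = 4(1)+2, so ring B is aromatic (pyrimidine).
Aromatic: B. Total: 1.

1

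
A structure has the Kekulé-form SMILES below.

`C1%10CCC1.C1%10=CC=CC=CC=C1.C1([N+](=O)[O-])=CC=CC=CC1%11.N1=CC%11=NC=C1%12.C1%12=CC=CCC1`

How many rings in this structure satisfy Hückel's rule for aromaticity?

1

The SMILES encodes a four-membered saturated carbon ring; an eight-membered carbon ring with four alternating C=C double bonds; a seven-membered carbon ring with three C=C double bonds and one sp³ carbon; a six-membered ring with nitrogens at positions 1 and 4 and three alternating double bonds; a six-membered carbon ring with two conjugated C=C double bonds and two sp³ carbons.
The 4-membered ring has only sp³ atoms, so it is not fully conjugated — not aromatic (cyclobutane).
The 8-membered ring has only sp² ring atoms; a planar conformation would have a fully conjugated π system of 8 electrons. But 8 = 4(2), which is 4n not 4n+2, so it is not aromatic (cyclooctatetraene) — cyclooctatetraene distorts into a non-planar tub to avoid antiaromaticity.
The 7-membered ring has one sp³ carbon, so it is not fully conjugated — not aromatic (cycloheptatriene).
The 6-membered ring with two nitrogens (1,4) has a continuous p-orbital overlap around the ring; 3 ring double bonds give 6 π electrons. Since 6 = 4n+2 (n=1), it is aromatic (pyrazine).
The 6-membered ring has two sp³ carbons, so it is not fully conjugated — not aromatic (1,3-cyclohexadiene).
1 of the 5 rings is aromatic. Total: 1.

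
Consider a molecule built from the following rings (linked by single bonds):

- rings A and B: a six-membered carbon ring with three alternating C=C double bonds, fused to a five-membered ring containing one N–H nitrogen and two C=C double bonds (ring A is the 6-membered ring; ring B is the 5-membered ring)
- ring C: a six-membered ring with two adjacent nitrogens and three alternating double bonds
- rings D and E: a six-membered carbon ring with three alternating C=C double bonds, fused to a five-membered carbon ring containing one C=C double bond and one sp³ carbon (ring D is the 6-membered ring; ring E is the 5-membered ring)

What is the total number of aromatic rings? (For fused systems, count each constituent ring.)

Rings A and B form a fused bicyclic system (with one N–H) with 9 sp² atoms and 10 π electrons from ring double bonds plus a heteroatom lone pair. 10 = 4(2)+2, so the system is aromatic and both rings count as aromatic (indole).
Ring C is planar and fully conjugated; 3 ring double bonds give 6 π electrons. Since 6 = 4n+2 (n=1), ring C is aromatic (pyridazine).
Ring D is fully conjugated (every ring atom contributes a p orbital); 3 ring double bonds give 6 π electrons. That satisfies 4n+2 with n=1, so ring D is aromatic (benzene ring).
Ring E has one sp³ carbon, so it is not fully conjugated — not aromatic (cyclopentene ring).
Aromatic: A, B, C, D. Total: 4.

4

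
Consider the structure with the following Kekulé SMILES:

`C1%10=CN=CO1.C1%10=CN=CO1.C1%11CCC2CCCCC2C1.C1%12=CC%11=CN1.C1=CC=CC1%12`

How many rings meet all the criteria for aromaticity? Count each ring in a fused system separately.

3

The SMILES encodes a five-membered ring with an oxygen at position 1 and a nitrogen at position 3 (in a C=N bond), with two double bonds; a five-membered ring with an oxygen at position 1 and a nitrogen at position 3 (in a C=N bond), with two double bonds; two fused six-membered saturated carbon rings; a five-membered ring of four carbons and one nitrogen bearing a hydrogen, with two C=C double bonds; a five-membered carbon ring with two conjugated C=C double bonds and one sp³ carbon.
The 5-membered ring with one oxygen and one =N– is fully conjugated (every ring atom contributes a p orbital); 2 ring double bonds (4 π electrons) plus a heteroatom lone pair (2) give 6 π electrons. Since 6 = 4n+2 (n=1), it is aromatic (oxazole).
The second 5-membered ring with one oxygen and one =N– is fully conjugated (every ring atom contributes a p orbital); 2 ring double bonds (4 π electrons) plus a heteroatom lone pair (2) give 6 π electrons. 6 = 4(1)+2, so it is aromatic (oxazole).
The 6-membered ring has only sp³ atoms, so it is not fully conjugated — not aromatic (cyclohexane ring).
The second 6-membered ring has only sp³ atoms, so it is not fully conjugated — not aromatic (cyclohexane ring).
The 5-membered ring with one N–H has a continuous p-orbital overlap around the ring; 2 ring double bonds (4 π electrons) plus a heteroatom lone pair (2) give 6 π electrons. That satisfies 4n+2 with n=1, so it is aromatic (pyrrole).
The 5-membered ring has one sp³ carbon, so it is not fully conjugated — not aromatic (cyclopentadiene).
3 of the 6 rings are aromatic. Total: 3.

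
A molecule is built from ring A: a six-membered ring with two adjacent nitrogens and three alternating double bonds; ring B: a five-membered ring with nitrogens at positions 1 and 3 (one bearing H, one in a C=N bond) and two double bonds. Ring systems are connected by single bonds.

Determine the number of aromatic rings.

2

Ring A is fully conjugated (every ring atom contributes a p orbital); 3 ring double bonds give 6 π electrons. Since 6 = 4n+2 (n=1), ring A is aromatic (pyridazine).
Ring B is planar and fully conjugated; 2 ring double bonds (4 π electrons) plus a heteroatom lone pair (2) give 6 π electrons. That satisfies 4n+2 with n=1, so ring B is aromatic (imidazole).
Aromatic: A, B. Total: 2.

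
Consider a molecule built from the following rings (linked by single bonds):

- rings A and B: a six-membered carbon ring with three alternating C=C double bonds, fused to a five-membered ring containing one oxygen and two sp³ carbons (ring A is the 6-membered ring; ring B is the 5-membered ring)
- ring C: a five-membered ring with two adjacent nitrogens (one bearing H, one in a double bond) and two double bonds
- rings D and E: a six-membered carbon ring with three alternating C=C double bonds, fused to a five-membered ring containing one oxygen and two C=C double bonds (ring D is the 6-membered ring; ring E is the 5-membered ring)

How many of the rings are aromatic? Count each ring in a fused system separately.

Ring A is fully conjugated (every ring atom contributes a p orbital); 3 ring double bonds give 6 π electrons. 6 = 4(1)+2, so ring A is aromatic (benzene ring).
Ring B has two sp³ carbons, so it is not fully conjugated — not aromatic (oxolane ring).
Ring C has a continuous p-orbital overlap around the ring; 2 ring double bonds (4 π electrons) plus a heteroatom lone pair (2) give 6 π electrons. Since 6 = 4n+2 (n=1), ring C is aromatic (pyrazole).
Rings D and E form a fused bicyclic system (with one oxygen) with 9 sp² atoms and 10 π electrons from ring double bonds plus a heteroatom lone pair. 10 = 4(2)+2, so the system is aromatic and both rings count as aromatic (benzofuran).
Aromatic: A, C, D, E. Total: 4.

4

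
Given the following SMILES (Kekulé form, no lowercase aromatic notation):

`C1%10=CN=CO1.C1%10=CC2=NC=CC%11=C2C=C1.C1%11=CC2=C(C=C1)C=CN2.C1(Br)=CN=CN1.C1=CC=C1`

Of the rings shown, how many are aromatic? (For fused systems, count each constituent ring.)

6

The SMILES encodes a five-membered ring with an oxygen at position 1 and a nitrogen at position 3 (in a C=N bond), with two double bonds; two fused six-membered rings, each with three alternating double bonds; one ring is all carbon and the other has one ring nitrogen; a six-membered carbon ring with three alternating C=C double bonds, fused to a five-membered ring containing one N–H nitrogen and two C=C double bonds; a five-membered ring with nitrogens at positions 1 and 3 (one bearing H, one in a C=N bond) and two double bonds; a four-membered carbon ring with two alternating C=C double bonds.
The 5-membered ring with one oxygen and one =N– has a continuous p-orbital overlap around the ring; 2 ring double bonds (4 π electrons) plus a heteroatom lone pair (2) give 6 π electrons. 6 = 4(1)+2, so it is aromatic (oxazole).
The fused 6/6-membered bicyclic (with one nitrogen) is a single π system with 10 sp² atoms and 10 π electrons from ring double bonds. 10 = 4(2)+2, so the system is aromatic and both rings count as aromatic (quinoline).
The fused 6/5-membered bicyclic (with one N–H) is a single π system with 9 sp² atoms and 10 π electrons from ring double bonds plus a heteroatom lone pair. 10 = 4(2)+2, so the system is aromatic and both rings count as aromatic (indole).
The 5-membered ring with two nitrogens (one N–H, one =N–) is fully conjugated (every ring atom contributes a p orbital); 2 ring double bonds (4 π electrons) plus a heteroatom lone pair (2) give 6 π electrons. That satisfies 4n+2 with n=1, so it is aromatic (imidazole).
The 4-membered ring has only sp² ring atoms; a planar conformation would have a fully conjugated π system of 4 electrons. But 4 = 4(1), which is 4n not 4n+2, so it is not aromatic (cyclobutadiene) — cyclobutadiene is antiaromatic and distorts to a rectangle.
6 of the 7 rings are aromatic. Total: 6.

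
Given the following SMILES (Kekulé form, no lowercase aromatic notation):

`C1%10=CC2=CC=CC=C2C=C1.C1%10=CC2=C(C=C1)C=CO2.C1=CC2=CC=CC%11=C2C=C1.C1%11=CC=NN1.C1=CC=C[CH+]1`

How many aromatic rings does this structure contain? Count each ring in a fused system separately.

7

The SMILES encodes two fused six-membered carbon rings, each with three alternating C=C double bonds; a six-membered carbon ring with three alternating C=C double bonds, fused to a five-membered ring containing one oxygen and two C=C double bonds; two fused six-membered carbon rings, each with three alternating C=C double bonds; a five-membered ring with two adjacent nitrogens (one bearing H, one in a double bond) and two double bonds; a five-membered all-carbon ring bearing a positive charge on one carbon, with two C=C double bonds.
The fused 6/6-membered bicyclic is a single π system with 10 sp² atoms and 10 π electrons from ring double bonds. 10 = 4(2)+2, so the system is aromatic and both rings count as aromatic (naphthalene).
The fused 6/5-membered bicyclic (with one oxygen) is a single π system with 9 sp² atoms and 10 π electrons from ring double bonds plus a heteroatom lone pair. 10 = 4(2)+2, so the system is aromatic and both rings count as aromatic (benzofuran).
The fused 6/6-membered bicyclic is a single π system with 10 sp² atoms and 10 π electrons from ring double bonds. 10 = 4(2)+2, so the system is aromatic and both rings count as aromatic (naphthalene).
The 5-membered ring with two adjacent nitrogens (one N–H, one =N–) has a continuous p-orbital overlap around the ring; 2 ring double bonds (4 π electrons) plus a heteroatom lone pair (2) give 6 π electrons. 6 = 4(1)+2, so it is aromatic (pyrazole).
The 5-membered ring has only sp² ring atoms; a planar conformation would have a fully conjugated π system of 4 electrons. But 4 = 4(1), which is 4n not 4n+2, so it is not aromatic (cyclopentadienyl cation).
7 of the 8 rings are aromatic. Total: 7.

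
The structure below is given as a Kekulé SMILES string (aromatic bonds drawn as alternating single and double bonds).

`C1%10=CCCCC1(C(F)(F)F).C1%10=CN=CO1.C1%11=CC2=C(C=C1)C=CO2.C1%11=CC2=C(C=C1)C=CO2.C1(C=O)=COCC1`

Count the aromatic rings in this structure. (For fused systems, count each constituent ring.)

5

The SMILES encodes a six-membered carbon ring with one C=C double bond; a five-membered ring with an oxygen at position 1 and a nitrogen at position 3 (in a C=N bond), with two double bonds; a six-membered carbon ring with three alternating C=C double bonds, fused to a five-membered ring containing one oxygen and two C=C double bonds; a six-membered carbon ring with three alternating C=C double bonds, fused to a five-membered ring containing one oxygen and two C=C double bonds; a five-membered ring of four carbons and one oxygen, with one C=C double bond and two sp³ carbons.
The 6-membered ring has four sp³ carbons, so it is not fully conjugated — not aromatic (cyclohexene).
The 5-membered ring with one oxygen and one =N– is fully conjugated (every ring atom contributes a p orbital); 2 ring double bonds (4 π electrons) plus a heteroatom lone pair (2) give 6 π electrons. That satisfies 4n+2 with n=1, so it is aromatic (oxazole).
The fused 6/5-membered bicyclic (with one oxygen) is a single π system with 9 sp² atoms and 10 π electrons from ring double bonds plus a heteroatom lone pair. 10 = 4(2)+2, so the system is aromatic and both rings count as aromatic (benzofuran).
The fused 6/5-membered bicyclic (with one oxygen) is a single π system with 9 sp² atoms and 10 π electrons from ring double bonds plus a heteroatom lone pair. 10 = 4(2)+2, so the system is aromatic and both rings count as aromatic (benzofuran).
The 5-membered ring with one oxygen has two sp³ carbons, so it is not fully conjugated — not aromatic (2,3-dihydrofuran).
5 of the 7 rings are aromatic. Total: 5.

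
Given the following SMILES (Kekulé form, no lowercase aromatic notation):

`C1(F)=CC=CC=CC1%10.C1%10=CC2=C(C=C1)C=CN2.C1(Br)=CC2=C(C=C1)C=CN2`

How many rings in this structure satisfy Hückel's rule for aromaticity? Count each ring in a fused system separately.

4

The SMILES encodes a seven-membered carbon ring with three C=C double bonds and one sp³ carbon; a six-membered carbon ring with three alternating C=C double bonds, fused to a five-membered ring containing one N–H nitrogen and two C=C double bonds; a six-membered carbon ring with three alternating C=C double bonds, fused to a five-membered ring containing one N–H nitrogen and two C=C double bonds.
The 7-membered ring has one sp³ carbon, so it is not fully conjugated — not aromatic (cycloheptatriene).
The fused 6/5-membered bicyclic (with one N–H) is a single π system with 9 sp² atoms and 10 π electrons from ring double bonds plus a heteroatom lone pair. 10 = 4(2)+2, so the system is aromatic and both rings count as aromatic (indole).
The fused 6/5-membered bicyclic (with one N–H) is a single π system with 9 sp² atoms and 10 π electrons from ring double bonds plus a heteroatom lone pair. 10 = 4(2)+2, so the system is aromatic and both rings count as aromatic (indole).
4 of the 5 rings are aromatic. Total: 4.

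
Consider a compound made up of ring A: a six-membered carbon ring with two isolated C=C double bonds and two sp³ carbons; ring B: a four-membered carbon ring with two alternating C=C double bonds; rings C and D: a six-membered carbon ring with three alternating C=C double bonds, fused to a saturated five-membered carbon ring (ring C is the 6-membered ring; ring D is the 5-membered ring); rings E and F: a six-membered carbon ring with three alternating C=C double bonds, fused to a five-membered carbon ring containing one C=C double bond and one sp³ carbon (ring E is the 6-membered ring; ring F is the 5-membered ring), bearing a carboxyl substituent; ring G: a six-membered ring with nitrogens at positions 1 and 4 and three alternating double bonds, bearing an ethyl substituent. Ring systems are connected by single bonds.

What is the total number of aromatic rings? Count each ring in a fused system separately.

Ring A has two sp³ carbons, so it is not fully conjugated — not aromatic (1,4-cyclohexadiene).
Ring B has only sp² ring atoms; a planar conformation would have a fully conjugated π system of 4 electrons. But 4 = 4(1), which is 4n not 4n+2, so ring B is not aromatic (cyclobutadiene) — cyclobutadiene is antiaromatic and distorts to a rectangle.
Ring C is planar and fully conjugated; 3 ring double bonds give 6 π electrons. Since 6 = 4n+2 (n=1), ring C is aromatic (benzene ring).
Ring D has three sp³ carbons, so it is not fully conjugated — not aromatic (cyclopentane ring).
Ring E is planar and fully conjugated; 3 ring double bonds give 6 π electrons. That satisfies 4n+2 with n=1, so ring E is aromatic (benzene ring).
Ring F has one sp³ carbon, so it is not fully conjugated — not aromatic (cyclopentene ring).
Ring G is fully conjugated (every ring atom contributes a p orbital); 3 ring double bonds give 6 π electrons. That satisfies 4n+2 with n=1, so ring G is aromatic (pyrazine).
Aromatic: C, E, G. Total: 3.

3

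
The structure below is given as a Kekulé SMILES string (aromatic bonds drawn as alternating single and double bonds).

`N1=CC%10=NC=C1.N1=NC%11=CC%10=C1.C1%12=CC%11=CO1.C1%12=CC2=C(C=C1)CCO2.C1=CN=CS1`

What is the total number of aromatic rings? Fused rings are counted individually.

5

The SMILES encodes a six-membered ring with nitrogens at positions 1 and 4 and three alternating double bonds; a six-membered ring with two adjacent nitrogens and three alternating double bonds; a five-membered ring of four carbons and one oxygen, with two C=C double bonds; a six-membered carbon ring with three alternating C=C double bonds, fused to a five-membered ring containing one oxygen and two sp³ carbons; a five-membered ring with a sulfur at position 1 and a nitrogen at position 3 (in a C=N bond), with two double bonds.
The 6-membered ring with two nitrogens (1,4) is planar and fully conjugated; 3 ring double bonds give 6 π electrons. That satisfies 4n+2 with n=1, so it is aromatic (pyrazine).
The 6-membered ring with two nitrogens (1,2) has a continuous p-orbital overlap around the ring; 3 ring double bonds give 6 π electrons. That satisfies 4n+2 with n=1, so it is aromatic (pyridazine).
The 5-membered ring with one oxygen has a continuous p-orbital overlap around the ring; 2 ring double bonds (4 π electrons) plus a heteroatom lone pair (2) give 6 π electrons. 6 = 4(1)+2, so it is aromatic (furan).
The 6-membered ring is fully conjugated (every ring atom contributes a p orbital); 3 ring double bonds give 6 π electrons. 6 = 4(1)+2, so it is aromatic (benzene ring).
The second 5-membered ring with one oxygen has two sp³ carbons, so it is not fully conjugated — not aromatic (oxolane ring).
The 5-membered ring with one sulfur and one =N– has a continuous p-orbital overlap around the ring; 2 ring double bonds (4 π electrons) plus a heteroatom lone pair (2) give 6 π electrons. 6 = 4(1)+2, so it is aromatic (thiazole).
5 of the 6 rings are aromatic. Total: 5.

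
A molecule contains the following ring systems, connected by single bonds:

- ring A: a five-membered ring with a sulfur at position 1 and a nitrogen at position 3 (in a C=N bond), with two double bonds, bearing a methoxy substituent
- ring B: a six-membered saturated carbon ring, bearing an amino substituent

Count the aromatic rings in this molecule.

1

Ring A has a continuous p-orbital overlap around the ring; 2 ring double bonds (4 π electrons) plus a heteroatom lone pair (2) give 6 π electrons. That satisfies 4n+2 with n=1, so ring A is aromatic (thiazole).
Ring B has only sp³ atoms, so it is not fully conjugated — not aromatic (cyclohexane).
Aromatic: A. Total: 1.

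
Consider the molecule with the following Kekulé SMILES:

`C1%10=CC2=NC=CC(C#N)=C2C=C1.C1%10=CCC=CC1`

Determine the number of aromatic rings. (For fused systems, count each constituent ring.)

2

The SMILES encodes two fused six-membered rings, each with three alternating double bonds; one ring is all carbon and the other has one ring nitrogen; a six-membered carbon ring with two isolated C=C double bonds and two sp³ carbons.
The fused 6/6-membered bicyclic (with one nitrogen) is a single π system with 10 sp² atoms and 10 π electrons from ring double bonds. 10 = 4(2)+2, so the system is aromatic and both rings count as aromatic (quinoline).
The 6-membered ring has two sp³ carbons, so it is not fully conjugated — not aromatic (1,4-cyclohexadiene).
2 of the 3 rings are aromatic. Total: 2.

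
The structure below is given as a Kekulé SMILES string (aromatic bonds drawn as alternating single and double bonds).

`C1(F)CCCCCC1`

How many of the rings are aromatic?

0

The SMILES encodes a seven-membered saturated carbon ring.
The 7-membered ring has only sp³ atoms, so it is not fully conjugated — not aromatic (cycloheptane).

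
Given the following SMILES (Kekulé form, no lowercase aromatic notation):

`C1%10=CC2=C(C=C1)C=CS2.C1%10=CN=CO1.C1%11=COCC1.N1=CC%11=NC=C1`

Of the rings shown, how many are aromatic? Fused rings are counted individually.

The SMILES encodes a six-membered carbon ring with three alternating C=C double bonds, fused to a five-membered ring containing one sulfur and two C=C double bonds; a five-membered ring with an oxygen at position 1 and a nitrogen at position 3 (in a C=N bond), with two double bonds; a five-membered ring of four carbons and one oxygen, with one C=C double bond and two sp³ carbons; a six-membered ring with nitrogens at positions 1 and 4 and three alternating double bonds.
The fused 6/5-membered bicyclic (with one sulfur) is a single π system with 9 sp² atoms and 10 π electrons from ring double bonds plus a heteroatom lone pair. 10 = 4(2)+2, so the system is aromatic and both rings count as aromatic (benzothiophene).
The 5-membered ring with one oxygen and one =N– has a continuous p-orbital overlap around the ring; 2 ring double bonds (4 π electrons) plus a heteroatom lone pair (2) give 6 π electrons. That satisfies 4n+2 with n=1, so it is aromatic (oxazole).
The 5-membered ring with one oxygen has two sp³ carbons, so it is not fully conjugated — not aromatic (2,3-dihydrofuran).
The 6-membered ring with two nitrogens (1,4) is fully conjugated (every ring atom contributes a p orbital); 3 ring double bonds give 6 π electrons. 6 = 4(1)+2, so it is aromatic (pyrazine).
4 of the 5 rings are aromatic. Total: 4.

4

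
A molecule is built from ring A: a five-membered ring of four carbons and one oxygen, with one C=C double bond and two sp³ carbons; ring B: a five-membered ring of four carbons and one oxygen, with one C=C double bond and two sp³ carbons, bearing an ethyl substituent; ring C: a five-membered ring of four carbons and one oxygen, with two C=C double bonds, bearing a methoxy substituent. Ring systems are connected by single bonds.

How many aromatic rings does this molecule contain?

Ring A has two sp³ carbons, so it is not fully conjugated — not aromatic (2,3-dihydrofuran).
Ring B has two sp³ carbons, so it is not fully conjugated — not aromatic (2,3-dihydrofuran).
Ring C is fully conjugated (every ring atom contributes a p orbital); 2 ring double bonds (4 π electrons) plus a heteroatom lone pair (2) give 6 π electrons. 6 = 4(1)+2, so ring C is aromatic (furan).
Aromatic: C. Total: 1.

1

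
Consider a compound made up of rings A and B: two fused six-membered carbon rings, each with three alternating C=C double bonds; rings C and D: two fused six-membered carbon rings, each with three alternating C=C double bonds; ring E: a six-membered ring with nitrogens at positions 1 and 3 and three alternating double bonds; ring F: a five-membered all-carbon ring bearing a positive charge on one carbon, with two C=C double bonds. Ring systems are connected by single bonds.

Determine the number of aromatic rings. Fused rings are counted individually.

Rings A and B form a fused bicyclic system with 10 sp² atoms and 10 π electrons from ring double bonds. 10 = 4(2)+2, so the system is aromatic and both rings count as aromatic (naphthalene).
Rings C and D form a fused bicyclic system with 10 sp² atoms and 10 π electrons from ring double bonds. 10 = 4(2)+2, so the system is aromatic and both rings count as aromatic (naphthalene).
Ring E is planar and fully conjugated; 3 ring double bonds give 6 π electrons. Since 6 = 4n+2 (n=1), ring E is aromatic (pyrimidine).
Ring F has only sp² ring atoms; a planar conformation would have a fully conjugated π system of 4 electrons. But 4 = 4(1), which is 4n not 4n+2, so ring F is not aromatic (cyclopentadienyl cation).
Aromatic: A, B, C, D, E. Total: 5.

5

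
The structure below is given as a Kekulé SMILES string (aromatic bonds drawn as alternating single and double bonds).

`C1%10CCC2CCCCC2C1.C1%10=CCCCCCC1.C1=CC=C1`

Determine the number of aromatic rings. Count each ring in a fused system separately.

The SMILES encodes two fused six-membered saturated carbon rings; an eight-membered carbon ring with one C=C double bond; a four-membered carbon ring with two alternating C=C double bonds.
The 6-membered ring has only sp³ atoms, so it is not fully conjugated — not aromatic (cyclohexane ring).
The second 6-membered ring has only sp³ atoms, so it is not fully conjugated — not aromatic (cyclohexane ring).
The 8-membered ring has six sp³ carbons, so it is not fully conjugated — not aromatic (cyclooctene).
The 4-membered ring has only sp² ring atoms; a planar conformation would have a fully conjugated π system of 4 electrons. But 4 = 4(1), which is 4n not 4n+2, so it is not aromatic (cyclobutadiene) — cyclobutadiene is antiaromatic and distorts to a rectangle.
None of the rings are aromatic. Total: 0.

0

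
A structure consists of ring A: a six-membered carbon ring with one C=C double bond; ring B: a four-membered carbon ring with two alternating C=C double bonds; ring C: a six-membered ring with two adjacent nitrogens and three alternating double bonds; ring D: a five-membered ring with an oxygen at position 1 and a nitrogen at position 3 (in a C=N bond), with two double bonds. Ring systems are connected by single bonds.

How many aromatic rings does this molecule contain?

2

Ring A has four sp³ carbons, so it is not fully conjugated — not aromatic (cyclohexene).
Ring B has only sp² ring atoms; a planar conformation would have a fully conjugated π system of 4 electrons. But 4 = 4(1), which is 4n not 4n+2, so ring B is not aromatic (cyclobutadiene) — cyclobutadiene is antiaromatic and distorts to a rectangle.
Ring C has a continuous p-orbital overlap around the ring; 3 ring double bonds give 6 π electrons. 6 = 4(1)+2, so ring C is aromatic (pyridazine).
Ring D has a continuous p-orbital overlap around the ring; 2 ring double bonds (4 π electrons) plus a heteroatom lone pair (2) give 6 π electrons. 6 = 4(1)+2, so ring D is aromatic (oxazole).
Aromatic: C, D. Total: 2.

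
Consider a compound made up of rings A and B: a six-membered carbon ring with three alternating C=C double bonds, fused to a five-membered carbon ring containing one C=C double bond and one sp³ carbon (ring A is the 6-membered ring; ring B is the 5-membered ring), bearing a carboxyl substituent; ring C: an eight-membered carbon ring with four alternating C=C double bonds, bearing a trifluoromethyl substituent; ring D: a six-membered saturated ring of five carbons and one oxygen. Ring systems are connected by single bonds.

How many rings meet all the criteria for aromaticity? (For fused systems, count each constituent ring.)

1

Ring A has a continuous p-orbital overlap around the ring; 3 ring double bonds give 6 π electrons. Since 6 = 4n+2 (n=1), ring A is aromatic (benzene ring).
Ring B has one sp³ carbon, so it is not fully conjugated — not aromatic (cyclopentene ring).
Ring C has only sp² ring atoms; a planar conformation would have a fully conjugated π system of 8 electrons. But 8 = 4(2), which is 4n not 4n+2, so ring C is not aromatic (cyclooctatetraene) — cyclooctatetraene distorts into a non-planar tub to avoid antiaromaticity.
Ring D has only sp³ atoms, so it is not fully conjugated — not aromatic (tetrahydropyran).
Aromatic: A. Total: 1.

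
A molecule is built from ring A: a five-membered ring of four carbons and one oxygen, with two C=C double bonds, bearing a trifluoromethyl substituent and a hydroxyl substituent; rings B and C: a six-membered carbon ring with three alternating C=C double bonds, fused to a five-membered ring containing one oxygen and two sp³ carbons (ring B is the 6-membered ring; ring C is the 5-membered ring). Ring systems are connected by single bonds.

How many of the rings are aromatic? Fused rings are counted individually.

Ring A has a continuous p-orbital overlap around the ring; 2 ring double bonds (4 π electrons) plus a heteroatom lone pair (2) give 6 π electrons. 6 = 4(1)+2, so ring A is aromatic (furan).
Ring B is planar and fully conjugated; 3 ring double bonds give 6 π electrons. Since 6 = 4n+2 (n=1), ring B is aromatic (benzene ring).
Ring C has two sp³ carbons, so it is not fully conjugated — not aromatic (oxolane ring).
Aromatic: A, B. Total: 2.

2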